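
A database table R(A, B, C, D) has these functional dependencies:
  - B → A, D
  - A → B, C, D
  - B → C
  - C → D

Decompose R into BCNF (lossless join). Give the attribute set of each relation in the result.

{A, B, C}; {C, D}

Candidate keys of the original relation: {A}, {B}.
Within {A, B, C, D}: {C}⁺ ∩ {A, B, C, D} = {C, D}, not the whole set, so C → D violates BCNF; decompose into {C, D} and {A, B, C}.
{C, D} has no BCNF violation.
{A, B, C} has no BCNF violation.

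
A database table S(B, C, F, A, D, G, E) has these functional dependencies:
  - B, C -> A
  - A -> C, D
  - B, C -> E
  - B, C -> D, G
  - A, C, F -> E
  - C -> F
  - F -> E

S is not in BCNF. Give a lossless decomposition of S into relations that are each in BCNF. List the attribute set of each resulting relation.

{A, B, G}; {A, C, D}; {C, F}; {E, F}

Candidate keys of the original relation: {A, B}, {B, C}.
In {A, B, C, D, E, F, G}, {A} is not a superkey ({A}⁺ restricted to this set is {A, C, D, E, F}), so split on A -> C, D, E, F into {A, C, D, E, F} and {A, B, G}.
In {A, C, D, E, F}, {C} is not a superkey ({C}⁺ restricted to this set is {C, E, F}), so split on C -> E, F into {C, E, F} and {A, C, D}.
In {C, E, F}, {F} is not a superkey ({F}⁺ restricted to this set is {E, F}), so split on F -> E into {E, F} and {C, F}.
{E, F} is in BCNF.
{C, F} is in BCNF.
{A, C, D} is in BCNF.
{A, B, G} is in BCNF.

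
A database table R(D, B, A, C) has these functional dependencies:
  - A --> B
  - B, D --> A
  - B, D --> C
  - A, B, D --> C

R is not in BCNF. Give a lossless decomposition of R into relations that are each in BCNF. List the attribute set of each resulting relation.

{A, B}; {A, C, D}

Candidate keys of the original relation: {A, D}, {B, D}.
Within {A, B, C, D}: {A}⁺ ∩ {A, B, C, D} = {A, B}, not the whole set, so A --> B violates BCNF; decompose into {A, B} and {A, C, D}.
{A, B} is in BCNF.
{A, C, D} is in BCNF.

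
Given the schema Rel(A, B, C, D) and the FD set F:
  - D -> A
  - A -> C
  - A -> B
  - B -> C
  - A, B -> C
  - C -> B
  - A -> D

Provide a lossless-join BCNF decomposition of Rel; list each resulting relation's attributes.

Candidate keys of the original relation: {A}, {D}.
In {A, B, C, D}, {B} is not a superkey ({B}⁺ restricted to this set is {B, C}), so split on B -> C into {B, C} and {A, B, D}.
{B, C}: every determinant is a superkey — BCNF.
{A, B, D}: every determinant is a superkey — BCNF.

{A, B, D}; {B, C}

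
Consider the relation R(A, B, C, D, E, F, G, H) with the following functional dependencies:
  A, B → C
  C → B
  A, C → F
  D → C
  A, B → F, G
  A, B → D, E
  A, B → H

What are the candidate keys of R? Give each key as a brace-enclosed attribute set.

{A, B}, {A, C}, {A, D}

Attributes never on any right-hand side: {A} — every candidate key must contain it.
{A, B}⁺ = {A, B, C, D, E, F, G, H}, which is every attribute, so {A, B} is a candidate key.
{A, C}⁺ = {A, B, C, D, E, F, G, H}, which is every attribute, so {A, C} is a candidate key.
{A, D}⁺ = {A, B, C, D, E, F, G, H}, which is every attribute, so {A, D} is a candidate key.
Any other superkey properly contains one of these, so there are no further candidate keys.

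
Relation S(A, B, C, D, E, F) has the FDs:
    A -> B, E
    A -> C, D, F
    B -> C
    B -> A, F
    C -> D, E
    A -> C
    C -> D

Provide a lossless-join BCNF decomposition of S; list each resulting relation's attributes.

Candidate keys of the original relation: {A}, {B}.
{A, B, C, D, E, F}: {C} determines {C, D, E} here but is not a superkey — split on C -> D, E, giving {C, D, E} and {A, B, C, F}.
{C, D, E}: every determinant is a superkey — BCNF.
{A, B, C, F}: every determinant is a superkey — BCNF.

{A, B, C, F}; {C, D, E}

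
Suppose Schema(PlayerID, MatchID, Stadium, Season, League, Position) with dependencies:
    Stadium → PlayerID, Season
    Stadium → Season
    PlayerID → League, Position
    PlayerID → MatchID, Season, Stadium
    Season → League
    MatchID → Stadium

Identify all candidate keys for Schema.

{MatchID}, {PlayerID}, {Stadium}

{MatchID} is a candidate key since {MatchID}⁺ = {League, MatchID, PlayerID, Position, Season, Stadium} covers every attribute.
{PlayerID} is a candidate key since {PlayerID}⁺ = {League, MatchID, PlayerID, Position, Season, Stadium} covers every attribute.
{Stadium} is a candidate key since {Stadium}⁺ = {League, MatchID, PlayerID, Position, Season, Stadium} covers every attribute.
Any other superkey properly contains one of these, so there are no further candidate keys.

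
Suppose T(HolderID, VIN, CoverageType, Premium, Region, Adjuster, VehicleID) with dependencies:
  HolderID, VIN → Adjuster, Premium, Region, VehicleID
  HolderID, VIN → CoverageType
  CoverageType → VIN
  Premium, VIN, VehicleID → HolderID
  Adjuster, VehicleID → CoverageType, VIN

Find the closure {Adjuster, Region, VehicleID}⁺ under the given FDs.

Start with {Adjuster, Region, VehicleID}.
Adjuster, VehicleID → CoverageType, VIN applies; add {CoverageType, VIN} → now {Adjuster, CoverageType, Region, VIN, VehicleID}.
No further FD applies.

{Adjuster, CoverageType, Region, VIN, VehicleID}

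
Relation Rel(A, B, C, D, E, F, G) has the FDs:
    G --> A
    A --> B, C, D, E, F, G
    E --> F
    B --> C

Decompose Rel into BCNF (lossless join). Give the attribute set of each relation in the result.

Candidate keys of the original relation: {A}, {G}.
In {A, B, C, D, E, F, G}, {E} is not a superkey ({E}⁺ restricted to this set is {E, F}), so split on E --> F into {E, F} and {A, B, C, D, E, G}.
{E, F} is in BCNF.
In {A, B, C, D, E, G}, {B} is not a superkey ({B}⁺ restricted to this set is {B, C}), so split on B --> C into {B, C} and {A, B, D, E, G}.
{B, C} is in BCNF.
{A, B, D, E, G} is in BCNF.

{A, B, D, E, G}; {B, C}; {E, F}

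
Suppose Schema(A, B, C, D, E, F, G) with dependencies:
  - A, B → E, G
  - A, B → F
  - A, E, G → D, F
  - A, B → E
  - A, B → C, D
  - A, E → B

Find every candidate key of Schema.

Attributes never on any right-hand side: {A} — every candidate key must contain it.
{A, B}⁺ = {A, B, C, D, E, F, G}, which is every attribute, so {A, B} is a candidate key.
{A, E}⁺ = {A, B, C, D, E, F, G}, which is every attribute, so {A, E} is a candidate key.
No proper subset of any of these is a key, and no other minimal superkey exists.

{A, B}, {A, E}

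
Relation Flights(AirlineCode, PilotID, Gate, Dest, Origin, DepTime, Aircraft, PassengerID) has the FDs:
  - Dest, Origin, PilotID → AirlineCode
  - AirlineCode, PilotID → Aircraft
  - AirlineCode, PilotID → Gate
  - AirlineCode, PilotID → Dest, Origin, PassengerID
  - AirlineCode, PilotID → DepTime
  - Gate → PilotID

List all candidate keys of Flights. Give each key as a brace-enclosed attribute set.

{AirlineCode, Gate}, {AirlineCode, PilotID}, {Dest, Gate, Origin}, {Dest, Origin, PilotID}

Closure of {AirlineCode, Gate} is {Aircraft, AirlineCode, DepTime, Dest, Gate, Origin, PassengerID, PilotID}, the whole schema; {AirlineCode, Gate} is a candidate key.
Closure of {AirlineCode, PilotID} is {Aircraft, AirlineCode, DepTime, Dest, Gate, Origin, PassengerID, PilotID}, the whole schema; {AirlineCode, PilotID} is a candidate key.
Closure of {Dest, Gate, Origin} is {Aircraft, AirlineCode, DepTime, Dest, Gate, Origin, PassengerID, PilotID}, the whole schema; {Dest, Gate, Origin} is a candidate key.
Closure of {Dest, Origin, PilotID} is {Aircraft, AirlineCode, DepTime, Dest, Gate, Origin, PassengerID, PilotID}, the whole schema; {Dest, Origin, PilotID} is a candidate key.
Any other superkey properly contains one of these, so there are no further candidate keys.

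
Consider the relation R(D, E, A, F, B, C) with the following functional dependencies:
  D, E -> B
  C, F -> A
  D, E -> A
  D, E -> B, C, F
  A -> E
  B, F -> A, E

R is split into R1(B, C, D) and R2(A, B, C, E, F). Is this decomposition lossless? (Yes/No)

Common attributes: {B, C}; their closure is {B, C}.
R1 ⊄ {B, C} and R2 ⊄ {B, C}, so the split is lossy.

No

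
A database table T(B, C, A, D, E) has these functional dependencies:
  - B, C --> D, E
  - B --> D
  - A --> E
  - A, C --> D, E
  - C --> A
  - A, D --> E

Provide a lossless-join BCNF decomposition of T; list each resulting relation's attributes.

{A, C}; {A, E}; {B, C}; {B, D}

Candidate key of the original relation: {B, C}.
In {A, B, C, D, E}, {B} is not a superkey ({B}⁺ restricted to this set is {B, D}), so split on B --> D into {B, D} and {A, B, C, E}.
{B, D} has no BCNF violation.
In {A, B, C, E}, {A} is not a superkey ({A}⁺ restricted to this set is {A, E}), so split on A --> E into {A, E} and {A, B, C}.
{A, E} has no BCNF violation.
In {A, B, C}, {C} is not a superkey ({C}⁺ restricted to this set is {A, C}), so split on C --> A into {A, C} and {B, C}.
{A, C} has no BCNF violation.
{B, C} has no BCNF violation.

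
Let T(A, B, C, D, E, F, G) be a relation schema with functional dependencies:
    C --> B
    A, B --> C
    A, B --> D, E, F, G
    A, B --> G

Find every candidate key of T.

{A, B}, {A, C}

No FD produces {A}, so it must be in every candidate key.
{A, B} is a candidate key since {A, B}⁺ = {A, B, C, D, E, F, G} covers every attribute.
{A, C} is a candidate key since {A, C}⁺ = {A, B, C, D, E, F, G} covers every attribute.
Any other superkey properly contains one of these, so there are no further candidate keys.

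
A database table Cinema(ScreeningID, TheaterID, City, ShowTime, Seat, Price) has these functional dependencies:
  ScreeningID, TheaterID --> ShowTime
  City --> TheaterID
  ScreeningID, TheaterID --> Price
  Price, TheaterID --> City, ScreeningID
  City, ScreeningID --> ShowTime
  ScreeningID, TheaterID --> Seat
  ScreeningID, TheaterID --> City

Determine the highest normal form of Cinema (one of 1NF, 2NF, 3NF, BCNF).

3NF

Candidate keys: {City, Price}, {City, ScreeningID}, {Price, TheaterID}, {ScreeningID, TheaterID}. Prime attributes: {City, Price, ScreeningID, TheaterID}.
City --> TheaterID breaks BCNF: {City}⁺ = {City, TheaterID}, so {City} is not a superkey.
Its right-hand attributes {TheaterID} are all prime, as are those of every other non-superkey FD — the relation is in 3NF.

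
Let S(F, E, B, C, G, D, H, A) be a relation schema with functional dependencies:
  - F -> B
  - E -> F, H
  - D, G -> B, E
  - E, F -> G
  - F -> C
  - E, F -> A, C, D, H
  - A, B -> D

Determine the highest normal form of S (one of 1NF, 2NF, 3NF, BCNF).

Candidate keys: {A, B, G}, {A, F, G}, {D, G}, {E}. Prime attributes: {A, B, D, E, F, G}.
For F -> B we have {F}⁺ = {B, C, F}; {F} is not a superkey, so BCNF fails.
Because {C} is non-prime and the left side of F -> C is not a superkey, the relation is not in 3NF.
{F} is a proper subset of the key {A, F, G}, and {F}⁺ contains the non-prime attribute {C} — a partial dependency, so 2NF is violated.

1NF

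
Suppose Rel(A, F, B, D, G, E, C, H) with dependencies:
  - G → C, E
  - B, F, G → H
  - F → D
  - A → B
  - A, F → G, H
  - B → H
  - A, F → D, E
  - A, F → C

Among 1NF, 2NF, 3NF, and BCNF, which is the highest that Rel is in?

1NF

Candidate key: {A, F}. Prime attributes: {A, F}.
G → C, E breaks BCNF: {G}⁺ = {C, E, G}, so {G} is not a superkey.
G → C, E has non-prime {C, E} on the right and a non-superkey on the left, so 3NF fails.
Since {A} ⊂ {A, F} and {A}⁺ ⊇ {B, H} with {B, H} non-prime, there is a partial dependency; 2NF fails.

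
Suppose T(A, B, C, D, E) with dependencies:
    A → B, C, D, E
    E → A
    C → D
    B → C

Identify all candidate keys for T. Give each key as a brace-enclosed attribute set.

{A}⁺ = {A, B, C, D, E} — all of the relation — so {A} is a candidate key.
{E}⁺ = {A, B, C, D, E} — all of the relation — so {E} is a candidate key.
No proper subset of any of these is a key, and no other minimal superkey exists.

{A}, {E}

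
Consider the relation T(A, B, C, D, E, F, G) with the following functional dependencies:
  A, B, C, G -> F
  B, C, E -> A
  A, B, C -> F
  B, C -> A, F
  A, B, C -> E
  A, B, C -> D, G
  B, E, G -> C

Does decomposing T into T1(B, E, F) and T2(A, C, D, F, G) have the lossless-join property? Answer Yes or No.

Common attributes: {F}; their closure is {F}.
Neither T1 nor T2 is contained in that closure, so the decomposition is lossy.

No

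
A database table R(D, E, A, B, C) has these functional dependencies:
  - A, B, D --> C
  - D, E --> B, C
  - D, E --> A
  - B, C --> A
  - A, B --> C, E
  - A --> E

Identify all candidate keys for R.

Attributes never on any right-hand side: {D} — every candidate key must contain it.
{A, D}⁺ = {A, B, C, D, E}, which is every attribute, so {A, D} is a candidate key.
{D, E}⁺ = {A, B, C, D, E}, which is every attribute, so {D, E} is a candidate key.
{B, C, D}⁺ = {A, B, C, D, E}, which is every attribute, so {B, C, D} is a candidate key.
Any other superkey properly contains one of these, so there are no further candidate keys.

{A, D}, {B, C, D}, {D, E}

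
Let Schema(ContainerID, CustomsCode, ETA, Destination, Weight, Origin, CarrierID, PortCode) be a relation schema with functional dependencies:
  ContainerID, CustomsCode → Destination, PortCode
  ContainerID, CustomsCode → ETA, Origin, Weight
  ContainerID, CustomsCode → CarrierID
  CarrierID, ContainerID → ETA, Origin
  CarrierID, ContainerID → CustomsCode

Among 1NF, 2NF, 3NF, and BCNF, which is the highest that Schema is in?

Candidate keys: {CarrierID, ContainerID}, {ContainerID, CustomsCode}. Prime attributes: {CarrierID, ContainerID, CustomsCode}.
Each dependency's left side is a superkey — BCNF holds.

BCNF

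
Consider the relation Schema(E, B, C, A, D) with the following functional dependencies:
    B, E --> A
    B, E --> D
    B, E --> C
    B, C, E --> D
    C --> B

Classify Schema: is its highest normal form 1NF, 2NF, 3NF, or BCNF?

3NF

Candidate keys: {B, E}, {C, E}. Prime attributes: {B, C, E}.
For C --> B we have {C}⁺ = {B, C}; {C} is not a superkey, so BCNF fails.
Since {B} ⊆ prime attributes and every other non-superkey FD also has a prime right side, the schema is in 3NF.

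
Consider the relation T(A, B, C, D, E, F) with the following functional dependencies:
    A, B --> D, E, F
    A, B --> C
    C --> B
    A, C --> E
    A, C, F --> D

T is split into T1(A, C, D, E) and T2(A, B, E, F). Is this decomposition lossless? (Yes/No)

No

The shared attributes are {A, E} and {A, E}⁺ = {A, E}.
Neither T1 nor T2 is contained in that closure, so the decomposition is lossy.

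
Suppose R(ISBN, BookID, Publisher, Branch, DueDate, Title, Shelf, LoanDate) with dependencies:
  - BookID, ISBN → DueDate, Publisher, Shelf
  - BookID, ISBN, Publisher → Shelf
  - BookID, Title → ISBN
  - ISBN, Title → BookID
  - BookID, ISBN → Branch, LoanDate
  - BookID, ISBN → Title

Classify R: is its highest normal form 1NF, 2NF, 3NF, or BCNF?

BCNF

Candidate keys: {BookID, ISBN}, {BookID, Title}, {ISBN, Title}. Prime attributes: {BookID, ISBN, Title}.
Each dependency's left side is a superkey — BCNF holds.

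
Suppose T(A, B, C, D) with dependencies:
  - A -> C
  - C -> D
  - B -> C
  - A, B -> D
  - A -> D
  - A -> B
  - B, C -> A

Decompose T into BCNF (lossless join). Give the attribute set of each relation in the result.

Candidate keys of the original relation: {A}, {B}.
In {A, B, C, D}, {C} is not a superkey ({C}⁺ restricted to this set is {C, D}), so split on C -> D into {C, D} and {A, B, C}.
{C, D} is in BCNF.
{A, B, C} is in BCNF.

{A, B, C}; {C, D}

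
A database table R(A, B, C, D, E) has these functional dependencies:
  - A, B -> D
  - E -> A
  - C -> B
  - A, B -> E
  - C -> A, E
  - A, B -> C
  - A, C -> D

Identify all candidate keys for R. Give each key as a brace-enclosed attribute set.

{C}⁺ = {A, B, C, D, E}, which is every attribute, so {C} is a candidate key.
{A, B}⁺ = {A, B, C, D, E}, which is every attribute, so {A, B} is a candidate key.
{B, E}⁺ = {A, B, C, D, E}, which is every attribute, so {B, E} is a candidate key.
Any other superkey properly contains one of these, so there are no further candidate keys.

{A, B}, {B, E}, {C}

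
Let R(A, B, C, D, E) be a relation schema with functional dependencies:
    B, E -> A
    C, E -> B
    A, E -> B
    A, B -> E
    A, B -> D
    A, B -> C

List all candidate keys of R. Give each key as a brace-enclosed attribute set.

{A, B}⁺ = {A, B, C, D, E}, which is every attribute, so {A, B} is a candidate key.
{A, E}⁺ = {A, B, C, D, E}, which is every attribute, so {A, E} is a candidate key.
{B, E}⁺ = {A, B, C, D, E}, which is every attribute, so {B, E} is a candidate key.
{C, E}⁺ = {A, B, C, D, E}, which is every attribute, so {C, E} is a candidate key.
Any other superkey properly contains one of these, so there are no further candidate keys.

{A, B}, {A, E}, {B, E}, {C, E}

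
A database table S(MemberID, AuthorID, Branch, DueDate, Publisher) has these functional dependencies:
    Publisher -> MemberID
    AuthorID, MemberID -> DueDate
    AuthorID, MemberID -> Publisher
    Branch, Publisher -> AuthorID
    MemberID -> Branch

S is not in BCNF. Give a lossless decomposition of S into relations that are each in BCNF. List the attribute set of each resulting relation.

Candidate keys of the original relation: {AuthorID, MemberID}, {Publisher}.
{AuthorID, Branch, DueDate, MemberID, Publisher}: {MemberID} determines {Branch, MemberID} here but is not a superkey — split on MemberID -> Branch, giving {Branch, MemberID} and {AuthorID, DueDate, MemberID, Publisher}.
{Branch, MemberID} is in BCNF.
{AuthorID, DueDate, MemberID, Publisher} is in BCNF.

{AuthorID, DueDate, MemberID, Publisher}; {Branch, MemberID}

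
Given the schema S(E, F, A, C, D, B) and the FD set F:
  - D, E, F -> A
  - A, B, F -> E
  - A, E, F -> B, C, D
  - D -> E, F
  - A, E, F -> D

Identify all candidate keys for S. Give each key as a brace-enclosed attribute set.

{D}⁺ = {A, B, C, D, E, F}, which is every attribute, so {D} is a candidate key.
{A, B, F}⁺ = {A, B, C, D, E, F}, which is every attribute, so {A, B, F} is a candidate key.
{A, E, F}⁺ = {A, B, C, D, E, F}, which is every attribute, so {A, E, F} is a candidate key.
No proper subset of any of these is a key, and no other minimal superkey exists.

{A, B, F}, {A, E, F}, {D}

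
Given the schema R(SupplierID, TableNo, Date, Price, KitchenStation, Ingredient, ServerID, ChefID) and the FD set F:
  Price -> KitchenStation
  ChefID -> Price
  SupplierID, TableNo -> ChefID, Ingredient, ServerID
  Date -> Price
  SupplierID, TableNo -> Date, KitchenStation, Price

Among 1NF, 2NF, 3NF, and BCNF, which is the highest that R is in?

Candidate key: {SupplierID, TableNo}. Prime attributes: {SupplierID, TableNo}.
Price -> KitchenStation: {Price}⁺ = {KitchenStation, Price}, which is not all of the attributes, so the left side is not a superkey — BCNF is violated.
Price -> KitchenStation has non-prime {KitchenStation} on the right and a non-superkey on the left, so 3NF fails.
No non-prime attribute depends on a proper subset of any candidate key, so 2NF holds.

2NF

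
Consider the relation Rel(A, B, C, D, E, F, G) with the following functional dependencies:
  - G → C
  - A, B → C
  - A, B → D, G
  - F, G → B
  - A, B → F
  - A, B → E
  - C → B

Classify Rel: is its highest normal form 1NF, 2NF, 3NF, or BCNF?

Candidate keys: {A, B}, {A, C}, {A, G}. Prime attributes: {A, B, C, G}.
G → C: {G}⁺ = {B, C, G}, which is not all of the attributes, so the left side is not a superkey — BCNF is violated.
Its right-hand attributes {C} are all prime, as are those of every other non-superkey FD — the relation is in 3NF.

3NF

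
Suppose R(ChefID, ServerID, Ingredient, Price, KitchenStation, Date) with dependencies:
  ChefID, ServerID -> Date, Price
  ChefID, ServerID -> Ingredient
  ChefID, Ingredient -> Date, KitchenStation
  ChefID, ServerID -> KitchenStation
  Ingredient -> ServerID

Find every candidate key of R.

{ChefID, Ingredient}, {ChefID, ServerID}

{ChefID} never appears on the right of any FD, so every key must include it.
{ChefID, Ingredient}⁺ = {ChefID, Date, Ingredient, KitchenStation, Price, ServerID}, which is every attribute, so {ChefID, Ingredient} is a candidate key.
{ChefID, ServerID}⁺ = {ChefID, Date, Ingredient, KitchenStation, Price, ServerID}, which is every attribute, so {ChefID, ServerID} is a candidate key.
These are minimal and exhaustive — every other superkey contains one of them.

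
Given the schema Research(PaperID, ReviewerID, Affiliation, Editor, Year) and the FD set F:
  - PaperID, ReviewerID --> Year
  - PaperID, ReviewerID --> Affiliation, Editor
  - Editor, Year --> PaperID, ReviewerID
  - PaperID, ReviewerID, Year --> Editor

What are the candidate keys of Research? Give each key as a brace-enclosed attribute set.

{Editor, Year}, {PaperID, ReviewerID}

{Editor, Year} is a candidate key since {Editor, Year}⁺ = {Affiliation, Editor, PaperID, ReviewerID, Year} covers every attribute.
{PaperID, ReviewerID} is a candidate key since {PaperID, ReviewerID}⁺ = {Affiliation, Editor, PaperID, ReviewerID, Year} covers every attribute.
No proper subset of any of these is a key, and no other minimal superkey exists.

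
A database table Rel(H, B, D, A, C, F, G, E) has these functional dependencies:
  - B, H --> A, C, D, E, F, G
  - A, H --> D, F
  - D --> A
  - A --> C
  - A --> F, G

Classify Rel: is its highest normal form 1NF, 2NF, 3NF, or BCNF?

Candidate key: {B, H}. Prime attributes: {B, H}.
A, H --> D, F breaks BCNF: {A, H}⁺ = {A, C, D, F, G, H}, so {A, H} is not a superkey.
Because {D, F} are non-prime and the left side of A, H --> D, F is not a superkey, the relation is not in 3NF.
No non-prime attribute depends on a proper subset of any candidate key, so 2NF holds.

2NF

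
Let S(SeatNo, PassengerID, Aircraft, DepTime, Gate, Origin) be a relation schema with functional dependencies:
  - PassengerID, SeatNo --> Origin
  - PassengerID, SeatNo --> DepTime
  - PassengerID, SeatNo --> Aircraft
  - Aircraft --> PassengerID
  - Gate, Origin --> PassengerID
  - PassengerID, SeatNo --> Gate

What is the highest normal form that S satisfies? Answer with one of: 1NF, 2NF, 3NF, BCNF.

3NF

Candidate keys: {Aircraft, SeatNo}, {Gate, Origin, SeatNo}, {PassengerID, SeatNo}. Prime attributes: {Aircraft, Gate, Origin, PassengerID, SeatNo}.
Aircraft --> PassengerID: {Aircraft}⁺ = {Aircraft, PassengerID}, which is not all of the attributes, so the left side is not a superkey — BCNF is violated.
Its right-hand attributes {PassengerID} are all prime, as are those of every other non-superkey FD — the relation is in 3NF.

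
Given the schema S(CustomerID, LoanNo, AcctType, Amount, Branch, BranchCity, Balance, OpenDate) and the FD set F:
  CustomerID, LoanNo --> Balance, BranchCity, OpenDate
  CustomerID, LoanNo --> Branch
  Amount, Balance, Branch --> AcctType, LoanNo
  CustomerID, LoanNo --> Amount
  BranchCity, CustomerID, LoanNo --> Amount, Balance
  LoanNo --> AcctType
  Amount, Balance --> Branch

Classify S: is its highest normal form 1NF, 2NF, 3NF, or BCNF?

1NF

Candidate keys: {Amount, Balance, CustomerID}, {CustomerID, LoanNo}. Prime attributes: {Amount, Balance, CustomerID, LoanNo}.
Amount, Balance, Branch --> AcctType, LoanNo breaks BCNF: {Amount, Balance, Branch}⁺ = {AcctType, Amount, Balance, Branch, LoanNo}, so {Amount, Balance, Branch} is not a superkey.
Because {AcctType} is non-prime and the left side of Amount, Balance, Branch --> AcctType, LoanNo is not a superkey, the relation is not in 3NF.
The proper key subset {LoanNo} of {CustomerID, LoanNo} determines non-prime {AcctType}, so the relation is not even in 2NF.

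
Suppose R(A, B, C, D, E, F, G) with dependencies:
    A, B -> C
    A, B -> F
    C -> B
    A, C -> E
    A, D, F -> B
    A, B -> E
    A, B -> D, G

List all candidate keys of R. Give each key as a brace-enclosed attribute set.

{A} never appears on the right of any FD, so every key must include it.
{A, B} is a candidate key since {A, B}⁺ = {A, B, C, D, E, F, G} covers every attribute.
{A, C} is a candidate key since {A, C}⁺ = {A, B, C, D, E, F, G} covers every attribute.
{A, D, F} is a candidate key since {A, D, F}⁺ = {A, B, C, D, E, F, G} covers every attribute.
Any other superkey properly contains one of these, so there are no further candidate keys.

{A, B}, {A, C}, {A, D, F}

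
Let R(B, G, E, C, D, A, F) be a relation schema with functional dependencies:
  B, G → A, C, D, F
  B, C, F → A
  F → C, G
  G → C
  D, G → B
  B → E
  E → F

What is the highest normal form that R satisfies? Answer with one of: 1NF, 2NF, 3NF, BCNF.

1NF

Candidate keys: {B}, {D, E}, {D, F}, {D, G}. Prime attributes: {B, D, E, F, G}.
F → C, G breaks BCNF: {F}⁺ = {C, F, G}, so {F} is not a superkey.
F → C, G has non-prime {C} on the right and a non-superkey on the left, so 3NF fails.
Since {E} ⊂ {D, E} and {E}⁺ ⊇ {C} with {C} non-prime, there is a partial dependency; 2NF fails.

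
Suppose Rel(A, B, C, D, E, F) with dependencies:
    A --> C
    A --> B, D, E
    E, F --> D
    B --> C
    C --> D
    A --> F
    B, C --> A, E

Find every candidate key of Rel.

{A} is a candidate key since {A}⁺ = {A, B, C, D, E, F} covers every attribute.
{B} is a candidate key since {B}⁺ = {A, B, C, D, E, F} covers every attribute.
Any other superkey properly contains one of these, so there are no further candidate keys.

{A}, {B}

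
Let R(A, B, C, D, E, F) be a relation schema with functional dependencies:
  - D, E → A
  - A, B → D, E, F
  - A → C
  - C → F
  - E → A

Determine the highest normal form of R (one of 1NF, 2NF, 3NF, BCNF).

1NF

Candidate keys: {A, B}, {B, E}. Prime attributes: {A, B, E}.
For D, E → A we have {D, E}⁺ = {A, C, D, E, F}; {D, E} is not a superkey, so BCNF fails.
A → C determines the non-prime attribute {C} from a non-superkey — 3NF is violated.
The proper key subset {A} of {A, B} determines non-prime {C, F}, so the relation is not even in 2NF.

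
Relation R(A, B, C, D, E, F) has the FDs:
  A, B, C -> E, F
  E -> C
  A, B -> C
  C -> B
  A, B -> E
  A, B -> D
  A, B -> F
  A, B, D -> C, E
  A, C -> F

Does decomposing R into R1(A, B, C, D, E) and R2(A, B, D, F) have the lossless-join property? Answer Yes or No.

The shared attributes are {A, B, D} and {A, B, D}⁺ = {A, B, C, D, E, F}.
Since R1 ⊆ {A, B, C, D, E, F}, the intersection is a superkey of R1; the decomposition is lossless.

Yes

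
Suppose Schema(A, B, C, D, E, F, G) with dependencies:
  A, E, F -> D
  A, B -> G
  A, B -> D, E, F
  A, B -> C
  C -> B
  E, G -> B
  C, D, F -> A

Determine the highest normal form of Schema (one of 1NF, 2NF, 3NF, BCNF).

Candidate keys: {A, B}, {A, C}, {A, E, G}, {C, D, F}. Prime attributes: {A, B, C, D, E, F, G}.
A, E, F -> D: {A, E, F}⁺ = {A, D, E, F}, which is not all of the attributes, so the left side is not a superkey — BCNF is violated.
Since {D} ⊆ prime attributes and every other non-superkey FD also has a prime right side, the schema is in 3NF.

3NF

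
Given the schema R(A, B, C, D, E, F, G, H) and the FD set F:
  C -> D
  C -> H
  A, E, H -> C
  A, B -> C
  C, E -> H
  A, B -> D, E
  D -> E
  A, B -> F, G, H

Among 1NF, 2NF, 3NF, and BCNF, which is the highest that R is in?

Candidate key: {A, B}. Prime attributes: {A, B}.
C -> D: {C}⁺ = {C, D, E, H}, which is not all of the attributes, so the left side is not a superkey — BCNF is violated.
C -> D has non-prime {D} on the right and a non-superkey on the left, so 3NF fails.
No non-prime attribute depends on a proper subset of any candidate key, so 2NF holds.

2NF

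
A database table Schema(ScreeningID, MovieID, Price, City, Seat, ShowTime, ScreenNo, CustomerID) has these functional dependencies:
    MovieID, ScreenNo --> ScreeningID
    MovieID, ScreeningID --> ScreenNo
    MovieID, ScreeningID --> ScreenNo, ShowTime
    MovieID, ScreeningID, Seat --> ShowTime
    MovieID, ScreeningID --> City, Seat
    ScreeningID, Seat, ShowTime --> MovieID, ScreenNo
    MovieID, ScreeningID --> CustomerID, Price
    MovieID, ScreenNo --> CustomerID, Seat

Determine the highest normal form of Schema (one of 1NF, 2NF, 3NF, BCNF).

Candidate keys: {MovieID, ScreenNo}, {MovieID, ScreeningID}, {ScreeningID, Seat, ShowTime}. Prime attributes: {MovieID, ScreenNo, ScreeningID, Seat, ShowTime}.
The left-hand side of every FD is a superkey, so BCNF is satisfied.

BCNF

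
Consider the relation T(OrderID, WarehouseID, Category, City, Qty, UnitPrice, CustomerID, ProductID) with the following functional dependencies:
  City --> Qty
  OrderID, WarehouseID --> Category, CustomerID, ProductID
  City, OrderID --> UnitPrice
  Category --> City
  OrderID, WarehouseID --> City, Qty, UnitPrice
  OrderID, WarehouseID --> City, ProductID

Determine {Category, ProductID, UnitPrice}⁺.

Start with {Category, ProductID, UnitPrice}.
Category --> City applies; add {City} → now {Category, City, ProductID, UnitPrice}.
City --> Qty applies; add {Qty} → now {Category, City, ProductID, Qty, UnitPrice}.
No further FD applies.

{Category, City, ProductID, Qty, UnitPrice}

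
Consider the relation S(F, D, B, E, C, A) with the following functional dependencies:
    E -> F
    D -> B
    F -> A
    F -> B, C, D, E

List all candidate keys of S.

{E}, {F}

{E}⁺ = {A, B, C, D, E, F}, which is every attribute, so {E} is a candidate key.
{F}⁺ = {A, B, C, D, E, F}, which is every attribute, so {F} is a candidate key.
Any other superkey properly contains one of these, so there are no further candidate keys.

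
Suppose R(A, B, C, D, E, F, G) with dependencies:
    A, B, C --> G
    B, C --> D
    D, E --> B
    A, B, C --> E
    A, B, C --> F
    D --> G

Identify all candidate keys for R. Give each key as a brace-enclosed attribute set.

{A, B, C}, {A, C, D, E}

No FD produces {A, C}, so they must be in every candidate key.
Closure of {A, B, C} is {A, B, C, D, E, F, G}, the whole schema; {A, B, C} is a candidate key.
Closure of {A, C, D, E} is {A, B, C, D, E, F, G}, the whole schema; {A, C, D, E} is a candidate key.
Any other superkey properly contains one of these, so there are no further candidate keys.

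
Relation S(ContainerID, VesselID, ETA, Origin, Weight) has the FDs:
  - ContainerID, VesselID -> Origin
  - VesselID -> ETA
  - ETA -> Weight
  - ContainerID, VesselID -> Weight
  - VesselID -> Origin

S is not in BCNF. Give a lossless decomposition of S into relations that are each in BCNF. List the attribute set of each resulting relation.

Candidate key of the original relation: {ContainerID, VesselID}.
Within {ContainerID, ETA, Origin, VesselID, Weight}: {VesselID}⁺ ∩ {ContainerID, ETA, Origin, VesselID, Weight} = {ETA, Origin, VesselID, Weight}, not the whole set, so VesselID -> ETA, Origin, Weight violates BCNF; decompose into {ETA, Origin, VesselID, Weight} and {ContainerID, VesselID}.
Within {ETA, Origin, VesselID, Weight}: {ETA}⁺ ∩ {ETA, Origin, VesselID, Weight} = {ETA, Weight}, not the whole set, so ETA -> Weight violates BCNF; decompose into {ETA, Weight} and {ETA, Origin, VesselID}.
{ETA, Weight} is in BCNF.
{ETA, Origin, VesselID} is in BCNF.
{ContainerID, VesselID} is in BCNF.

{ContainerID, VesselID}; {ETA, Origin, VesselID}; {ETA, Weight}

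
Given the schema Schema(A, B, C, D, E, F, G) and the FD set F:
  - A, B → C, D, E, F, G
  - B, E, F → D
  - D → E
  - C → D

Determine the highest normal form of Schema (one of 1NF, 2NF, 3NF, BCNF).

Candidate key: {A, B}. Prime attributes: {A, B}.
B, E, F → D breaks BCNF: {B, E, F}⁺ = {B, D, E, F}, so {B, E, F} is not a superkey.
Because {D} is non-prime and the left side of B, E, F → D is not a superkey, the relation is not in 3NF.
Checking every proper subset of each key, none determines a non-prime attribute — 2NF is satisfied.

2NF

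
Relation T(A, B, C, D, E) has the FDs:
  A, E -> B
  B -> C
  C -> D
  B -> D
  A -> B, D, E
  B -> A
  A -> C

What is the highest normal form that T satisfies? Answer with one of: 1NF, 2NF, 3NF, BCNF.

2NF

Candidate keys: {A}, {B}. Prime attributes: {A, B}.
C -> D breaks BCNF: {C}⁺ = {C, D}, so {C} is not a superkey.
C -> D determines the non-prime attribute {D} from a non-superkey — 3NF is violated.
All keys have size 1, which rules out partial dependencies — 2NF is satisfied.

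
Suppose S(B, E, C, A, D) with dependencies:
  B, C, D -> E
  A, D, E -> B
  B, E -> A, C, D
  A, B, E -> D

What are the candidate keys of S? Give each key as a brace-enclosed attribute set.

{A, D, E}, {B, C, D}, {B, E}

Closure of {B, E} is {A, B, C, D, E}, the whole schema; {B, E} is a candidate key.
Closure of {A, D, E} is {A, B, C, D, E}, the whole schema; {A, D, E} is a candidate key.
Closure of {B, C, D} is {A, B, C, D, E}, the whole schema; {B, C, D} is a candidate key.
These are minimal and exhaustive — every other superkey contains one of them.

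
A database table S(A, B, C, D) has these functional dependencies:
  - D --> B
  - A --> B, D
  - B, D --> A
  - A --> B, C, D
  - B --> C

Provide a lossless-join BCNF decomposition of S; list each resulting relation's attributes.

Candidate keys of the original relation: {A}, {D}.
{A, B, C, D}: {B} determines {B, C} here but is not a superkey — split on B --> C, giving {B, C} and {A, B, D}.
{B, C} has no BCNF violation.
{A, B, D} has no BCNF violation.

{A, B, D}; {B, C}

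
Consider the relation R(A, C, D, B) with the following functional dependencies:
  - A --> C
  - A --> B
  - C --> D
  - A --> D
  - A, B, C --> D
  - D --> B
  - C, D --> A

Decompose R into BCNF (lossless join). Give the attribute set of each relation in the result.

{A, C, D}; {B, D}

Candidate keys of the original relation: {A}, {C}.
In {A, B, C, D}, {D} is not a superkey ({D}⁺ restricted to this set is {B, D}), so split on D --> B into {B, D} and {A, C, D}.
{B, D} is in BCNF.
{A, C, D} is in BCNF.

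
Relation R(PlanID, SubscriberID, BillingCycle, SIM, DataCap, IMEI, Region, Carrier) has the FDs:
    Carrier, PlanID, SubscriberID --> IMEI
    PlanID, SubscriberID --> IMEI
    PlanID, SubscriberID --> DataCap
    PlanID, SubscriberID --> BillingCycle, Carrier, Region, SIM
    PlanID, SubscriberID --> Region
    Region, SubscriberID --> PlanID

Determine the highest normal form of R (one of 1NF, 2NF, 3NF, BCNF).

BCNF

Candidate keys: {PlanID, SubscriberID}, {Region, SubscriberID}. Prime attributes: {PlanID, Region, SubscriberID}.
Each dependency's left side is a superkey — BCNF holds.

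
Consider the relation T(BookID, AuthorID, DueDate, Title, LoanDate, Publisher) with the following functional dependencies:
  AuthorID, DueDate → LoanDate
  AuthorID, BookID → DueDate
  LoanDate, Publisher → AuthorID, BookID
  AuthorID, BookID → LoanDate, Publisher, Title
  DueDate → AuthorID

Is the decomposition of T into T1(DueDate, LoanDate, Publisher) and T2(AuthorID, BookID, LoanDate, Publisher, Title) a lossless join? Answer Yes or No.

T1 ∩ T2 = {LoanDate, Publisher}; its closure under F is {AuthorID, BookID, DueDate, LoanDate, Publisher, Title}.
Since T1 ⊆ {AuthorID, BookID, DueDate, LoanDate, Publisher, Title}, the intersection is a superkey of T1; the decomposition is lossless.

Yes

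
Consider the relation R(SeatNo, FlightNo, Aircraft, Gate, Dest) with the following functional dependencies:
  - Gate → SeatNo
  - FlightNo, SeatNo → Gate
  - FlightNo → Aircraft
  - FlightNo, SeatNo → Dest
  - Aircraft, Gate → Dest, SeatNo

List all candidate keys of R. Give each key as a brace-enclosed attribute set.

{FlightNo, Gate}, {FlightNo, SeatNo}

No FD produces {FlightNo}, so it must be in every candidate key.
{FlightNo, Gate}⁺ = {Aircraft, Dest, FlightNo, Gate, SeatNo} — all of the relation — so {FlightNo, Gate} is a candidate key.
{FlightNo, SeatNo}⁺ = {Aircraft, Dest, FlightNo, Gate, SeatNo} — all of the relation — so {FlightNo, SeatNo} is a candidate key.
These are minimal and exhaustive — every other superkey contains one of them.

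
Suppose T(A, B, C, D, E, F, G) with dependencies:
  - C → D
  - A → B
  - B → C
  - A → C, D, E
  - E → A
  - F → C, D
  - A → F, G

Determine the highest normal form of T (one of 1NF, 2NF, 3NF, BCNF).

2NF

Candidate keys: {A}, {E}. Prime attributes: {A, E}.
C → D: {C}⁺ = {C, D}, which is not all of the attributes, so the left side is not a superkey — BCNF is violated.
Because {D} is non-prime and the left side of C → D is not a superkey, the relation is not in 3NF.
With only single-attribute keys there can be no partial dependency, so 2NF holds.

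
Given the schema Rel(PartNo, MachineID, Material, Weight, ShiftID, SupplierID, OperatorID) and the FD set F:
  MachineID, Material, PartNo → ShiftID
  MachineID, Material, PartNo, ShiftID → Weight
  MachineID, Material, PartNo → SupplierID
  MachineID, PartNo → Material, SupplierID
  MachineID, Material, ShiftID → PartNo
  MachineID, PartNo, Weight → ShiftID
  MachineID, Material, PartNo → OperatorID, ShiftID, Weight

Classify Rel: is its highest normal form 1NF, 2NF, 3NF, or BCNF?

Candidate keys: {MachineID, Material, ShiftID}, {MachineID, PartNo}. Prime attributes: {MachineID, Material, PartNo, ShiftID}.
The left-hand side of every FD is a superkey, so BCNF is satisfied.

BCNF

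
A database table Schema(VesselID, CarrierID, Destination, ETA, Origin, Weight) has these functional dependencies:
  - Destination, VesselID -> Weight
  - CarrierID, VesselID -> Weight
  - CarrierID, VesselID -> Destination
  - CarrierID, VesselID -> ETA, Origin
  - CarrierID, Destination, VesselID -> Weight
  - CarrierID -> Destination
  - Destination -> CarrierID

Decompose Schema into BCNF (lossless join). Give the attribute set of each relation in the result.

Candidate keys of the original relation: {CarrierID, VesselID}, {Destination, VesselID}.
{CarrierID, Destination, ETA, Origin, VesselID, Weight}: {CarrierID} determines {CarrierID, Destination} here but is not a superkey — split on CarrierID -> Destination, giving {CarrierID, Destination} and {CarrierID, ETA, Origin, VesselID, Weight}.
{CarrierID, Destination}: every determinant is a superkey — BCNF.
{CarrierID, ETA, Origin, VesselID, Weight}: every determinant is a superkey — BCNF.

{CarrierID, Destination}; {CarrierID, ETA, Origin, VesselID, Weight}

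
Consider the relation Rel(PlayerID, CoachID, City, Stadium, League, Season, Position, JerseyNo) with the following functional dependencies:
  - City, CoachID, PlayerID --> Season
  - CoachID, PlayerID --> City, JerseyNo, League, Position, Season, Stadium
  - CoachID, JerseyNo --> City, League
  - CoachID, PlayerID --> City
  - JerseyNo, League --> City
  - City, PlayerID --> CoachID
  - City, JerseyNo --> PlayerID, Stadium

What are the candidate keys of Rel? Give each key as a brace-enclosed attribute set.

{City, JerseyNo}⁺ = {City, CoachID, JerseyNo, League, PlayerID, Position, Season, Stadium} — all of the relation — so {City, JerseyNo} is a candidate key.
{City, PlayerID}⁺ = {City, CoachID, JerseyNo, League, PlayerID, Position, Season, Stadium} — all of the relation — so {City, PlayerID} is a candidate key.
{CoachID, JerseyNo}⁺ = {City, CoachID, JerseyNo, League, PlayerID, Position, Season, Stadium} — all of the relation — so {CoachID, JerseyNo} is a candidate key.
{CoachID, PlayerID}⁺ = {City, CoachID, JerseyNo, League, PlayerID, Position, Season, Stadium} — all of the relation — so {CoachID, PlayerID} is a candidate key.
{JerseyNo, League}⁺ = {City, CoachID, JerseyNo, League, PlayerID, Position, Season, Stadium} — all of the relation — so {JerseyNo, League} is a candidate key.
Any other superkey properly contains one of these, so there are no further candidate keys.

{City, JerseyNo}, {City, PlayerID}, {CoachID, JerseyNo}, {CoachID, PlayerID}, {JerseyNo, League}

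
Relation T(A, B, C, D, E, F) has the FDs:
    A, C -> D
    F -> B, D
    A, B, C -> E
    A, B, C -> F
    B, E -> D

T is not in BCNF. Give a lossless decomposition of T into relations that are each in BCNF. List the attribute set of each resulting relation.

{A, C, D}; {A, C, E, F}; {B, F}

Candidate keys of the original relation: {A, B, C}, {A, C, F}.
{A, B, C, D, E, F}: {A, C} determines {A, C, D} here but is not a superkey — split on A, C -> D, giving {A, C, D} and {A, B, C, E, F}.
{A, C, D} has no BCNF violation.
{A, B, C, E, F}: {F} determines {B, F} here but is not a superkey — split on F -> B, giving {B, F} and {A, C, E, F}.
{B, F} has no BCNF violation.
{A, C, E, F} has no BCNF violation.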